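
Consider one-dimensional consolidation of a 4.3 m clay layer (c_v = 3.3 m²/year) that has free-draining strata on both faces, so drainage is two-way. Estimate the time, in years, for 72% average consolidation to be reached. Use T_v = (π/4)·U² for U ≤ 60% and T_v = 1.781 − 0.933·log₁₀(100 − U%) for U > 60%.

Drainage path length: H_d = H/2 = 2.15 m (double drainage).
U > 60%: T_v = 1.781 − 0.933·log₁₀(100 − 72) = 0.4308.
t = T_v·H_d²/c_v = 0.4308×2.15²/3.3 = 0.6034 years.

t ≈ 0.603 years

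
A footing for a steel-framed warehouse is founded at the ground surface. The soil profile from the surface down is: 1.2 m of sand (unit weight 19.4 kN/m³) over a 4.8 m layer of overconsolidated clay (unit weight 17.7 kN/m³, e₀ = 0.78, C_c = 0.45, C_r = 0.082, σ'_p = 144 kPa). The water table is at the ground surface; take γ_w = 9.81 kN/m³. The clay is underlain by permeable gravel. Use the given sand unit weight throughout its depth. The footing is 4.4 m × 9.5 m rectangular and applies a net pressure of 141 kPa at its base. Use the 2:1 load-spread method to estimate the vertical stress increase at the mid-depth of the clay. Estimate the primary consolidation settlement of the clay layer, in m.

Mid-depth of clay below the ground surface: z = 1.2 + 4.8/2 = 3.6 m.
Total vertical stress at mid-clay: σ_v = 19.4×1.2 + 17.7×2.4 = 65.76 kPa.
Pore pressure: u = 9.81×(3.6 − 0) = 35.316 kPa.
Initial effective stress: σ'_0 = σ_v − u = 65.76 − 35.316 = 30.444 kPa.
Stress increase at mid-clay by the 2:1 spreading method:
Δσ = qBL/((B+z)(L+z)) = 141×4.4×9.5/((4.4+3.6)(9.5+3.6)) = 56.239 kPa
Final effective stress: σ'_f = 30.444 + 56.239 = 86.683 kPa.
σ'_f = 86.683 ≤ σ'_p = 144 kPa, so the clay remains overconsolidated and only the recompression index applies:
S_c = C_r·H/(1+e₀)·log₁₀(σ'_f/σ'_0) = 0.082×4.8/1.78×log₁₀(86.683/30.444)
    = 0.22112 × 0.45443 = 0.1005 m

S_c ≈ 0.1 m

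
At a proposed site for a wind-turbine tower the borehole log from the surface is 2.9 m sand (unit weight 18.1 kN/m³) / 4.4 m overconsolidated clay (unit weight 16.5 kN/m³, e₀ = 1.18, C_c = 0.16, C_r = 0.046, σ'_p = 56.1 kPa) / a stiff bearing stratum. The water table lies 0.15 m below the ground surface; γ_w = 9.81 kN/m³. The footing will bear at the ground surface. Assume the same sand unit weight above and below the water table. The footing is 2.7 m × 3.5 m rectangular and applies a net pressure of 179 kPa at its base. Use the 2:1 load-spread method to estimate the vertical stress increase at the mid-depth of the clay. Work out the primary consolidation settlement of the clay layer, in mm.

S_c ≈ 35 mm

Mid-depth of clay below the ground surface: z = 2.9 + 4.4/2 = 5.1 m.
Total vertical stress at mid-clay: σ_v = 18.1×2.9 + 16.5×2.2 = 88.79 kPa.
Pore pressure: u = 9.81×(5.1 − 0.15) = 48.56 kPa.
Initial effective stress: σ'_0 = σ_v − u = 88.79 − 48.56 = 40.23 kPa.
Stress increase at mid-clay by the 2:1 spreading method:
Δσ = qBL/((B+z)(L+z)) = 179×2.7×3.5/((2.7+5.1)(3.5+5.1)) = 25.217 kPa
Final effective stress: σ'_f = 40.23 + 25.217 = 65.447 kPa.
σ'_f = 65.447 > σ'_p = 56.1 kPa, so the stress path crosses the preconsolidation pressure — recompression up to σ'_p, then virgin compression beyond:
S_c = H/(1+e₀)·[C_r·log₁₀(σ'_p/σ'_0) + C_c·log₁₀(σ'_f/σ'_p)]
    = 4.4/2.18 × [0.046×log₁₀(56.1/40.23) + 0.16×log₁₀(65.447/56.1)]
    = 2.0183 × [0.006643 + 0.010708] = 0.03502 m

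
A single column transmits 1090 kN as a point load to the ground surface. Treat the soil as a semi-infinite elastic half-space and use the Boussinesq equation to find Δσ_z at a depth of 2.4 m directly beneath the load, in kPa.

Δσ_z ≈ 90.4 kPa

Boussinesq vertical stress below a point load on an elastic half-space:
Δσ_z = 3P/(2πz²) · [1 + (r/z)²]^(−5/2)
r/z = 0/2.4 = 0; [1+(r/z)²]^(−5/2) = 1.
Δσ_z = 3×1090/(2π×2.4²) × 1 = 90.354 × 1 = 90.35 kPa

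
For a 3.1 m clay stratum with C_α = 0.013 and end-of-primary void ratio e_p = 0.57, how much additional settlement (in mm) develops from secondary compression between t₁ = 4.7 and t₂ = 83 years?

S_s ≈ 32 mm

Secondary compression: S_s = C_α·H/(1+e_p)·log₁₀(t₂/t₁)
S_s = 0.013×3.1/(1+0.57)×log₁₀(83/4.7)
    = 0.02567 × 1.247 = 0.03201 m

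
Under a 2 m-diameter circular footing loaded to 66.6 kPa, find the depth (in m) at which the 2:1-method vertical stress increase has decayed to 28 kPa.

2:1 spreading — at depth z the loaded area has grown by z in each plan dimension:
qD²/(D+z)² = Δσ_z ⇒ z = D(√(q/Δσ_z) − 1) = 2×(√(66.6/28) − 1) = 1.085 m

z ≈ 1.08 m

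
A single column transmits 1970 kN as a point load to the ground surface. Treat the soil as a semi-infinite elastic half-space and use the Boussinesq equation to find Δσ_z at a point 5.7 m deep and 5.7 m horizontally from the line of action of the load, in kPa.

Δσ_z ≈ 5.12 kPa

Boussinesq vertical stress below a point load on an elastic half-space:
Δσ_z = 3P/(2πz²) · [1 + (r/z)²]^(−5/2)
r/z = 5.7/5.7 = 1; [1+(r/z)²]^(−5/2) = 0.17678.
Δσ_z = 3×1970/(2π×5.7²) × 0.17678 = 28.951 × 0.17678 = 5.118 kPa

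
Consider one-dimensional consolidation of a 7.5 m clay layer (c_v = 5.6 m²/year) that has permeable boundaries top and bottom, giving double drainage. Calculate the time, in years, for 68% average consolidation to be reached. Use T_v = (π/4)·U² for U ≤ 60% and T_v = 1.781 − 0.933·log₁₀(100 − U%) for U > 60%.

Drainage path length: H_d = H/2 = 3.75 m (double drainage).
U > 60%: T_v = 1.781 − 0.933·log₁₀(100 − 68) = 0.3767.
t = T_v·H_d²/c_v = 0.3767×3.75²/5.6 = 0.946 years.

t ≈ 0.946 years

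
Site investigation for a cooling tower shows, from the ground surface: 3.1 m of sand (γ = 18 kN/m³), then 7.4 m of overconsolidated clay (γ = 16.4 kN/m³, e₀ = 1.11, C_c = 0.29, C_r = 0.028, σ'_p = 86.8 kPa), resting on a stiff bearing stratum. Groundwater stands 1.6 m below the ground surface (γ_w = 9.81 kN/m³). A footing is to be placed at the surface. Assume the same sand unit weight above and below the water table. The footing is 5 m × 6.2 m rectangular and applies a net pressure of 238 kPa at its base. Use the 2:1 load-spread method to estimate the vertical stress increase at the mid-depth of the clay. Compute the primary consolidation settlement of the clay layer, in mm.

Mid-depth of clay below the ground surface: z = 3.1 + 7.4/2 = 6.8 m.
Total vertical stress at mid-clay: σ_v = 18×3.1 + 16.4×3.7 = 116.48 kPa.
Pore pressure: u = 9.81×(6.8 − 1.6) = 51.012 kPa.
Initial effective stress: σ'_0 = σ_v − u = 116.48 − 51.012 = 65.468 kPa.
Stress increase at mid-clay by the 2:1 spreading method:
Δσ = qBL/((B+z)(L+z)) = 238×5×6.2/((5+6.8)(6.2+6.8)) = 48.096 kPa
Final effective stress: σ'_f = 65.468 + 48.096 = 113.56 kPa.
σ'_f = 113.56 > σ'_p = 86.8 kPa, so the stress path crosses the preconsolidation pressure — recompression up to σ'_p, then virgin compression beyond:
S_c = H/(1+e₀)·[C_r·log₁₀(σ'_p/σ'_0) + C_c·log₁₀(σ'_f/σ'_p)]
    = 7.4/2.11 × [0.028×log₁₀(86.8/65.468) + 0.29×log₁₀(113.56/86.8)]
    = 3.5071 × [0.0034297 + 0.033845] = 0.1307 m

S_c ≈ 131 mm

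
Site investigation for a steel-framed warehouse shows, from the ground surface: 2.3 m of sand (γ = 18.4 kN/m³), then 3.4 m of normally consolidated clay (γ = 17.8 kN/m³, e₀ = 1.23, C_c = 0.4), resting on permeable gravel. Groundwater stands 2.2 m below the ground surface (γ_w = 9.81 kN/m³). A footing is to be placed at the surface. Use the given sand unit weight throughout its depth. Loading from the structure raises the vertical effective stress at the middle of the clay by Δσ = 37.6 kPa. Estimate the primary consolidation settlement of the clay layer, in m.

S_c ≈ 0.138 m

Mid-depth of clay below the ground surface: z = 2.3 + 3.4/2 = 4 m.
Total vertical stress at mid-clay: σ_v = 18.4×2.3 + 17.8×1.7 = 72.58 kPa.
Pore pressure: u = 9.81×(4 − 2.2) = 17.658 kPa.
Initial effective stress: σ'_0 = σ_v − u = 72.58 − 17.658 = 54.922 kPa.
Final effective stress: σ'_f = σ'_0 + Δσ = 54.922 + 37.6 = 92.522 kPa.
Normally consolidated clay, so the full stress increment lies on the virgin compression line:
S_c = C_c·H/(1+e₀)·log₁₀(σ'_f/σ'_0) = 0.4×3.4/(1+1.23)×log₁₀(92.522/54.922)
    = 0.60987 × 0.2265 = 0.1381 m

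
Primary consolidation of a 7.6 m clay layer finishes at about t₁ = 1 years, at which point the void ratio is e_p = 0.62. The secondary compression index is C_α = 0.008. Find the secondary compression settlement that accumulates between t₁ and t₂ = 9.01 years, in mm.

Secondary compression: S_s = C_α·H/(1+e_p)·log₁₀(t₂/t₁)
S_s = 0.008×7.6/(1+0.62)×log₁₀(9.01/1)
    = 0.03753 × 0.9547 = 0.03583 m

S_s ≈ 35.8 mm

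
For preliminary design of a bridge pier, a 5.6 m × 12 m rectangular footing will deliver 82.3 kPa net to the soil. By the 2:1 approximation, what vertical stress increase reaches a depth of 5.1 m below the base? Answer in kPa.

Δσ_z ≈ 30.2 kPa

By the 2:1 method the load spreads at 1 horizontal : 2 vertical, so at depth z the loaded area has grown by z in each plan dimension:
Δσ = qBL/((B+z)(L+z)) = 82.3×5.6×12/((5.6+5.1)(12+5.1)) = 30.227 kPa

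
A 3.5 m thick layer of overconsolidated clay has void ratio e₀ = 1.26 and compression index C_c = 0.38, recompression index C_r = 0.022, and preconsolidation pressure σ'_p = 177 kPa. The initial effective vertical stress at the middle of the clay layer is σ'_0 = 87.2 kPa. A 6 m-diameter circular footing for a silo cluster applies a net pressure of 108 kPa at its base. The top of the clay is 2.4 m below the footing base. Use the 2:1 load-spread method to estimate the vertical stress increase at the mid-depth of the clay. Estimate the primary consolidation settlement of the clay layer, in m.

S_c ≈ 0.00532 m

Mid-depth of clay below the footing base: z = 2.4 + 3.5/2 = 4.15 m.
Stress increase at mid-clay by the 2:1 spreading method:
Δσ ≈ qD²/(D+z)² = 108×6²/(6+4.15)² = 37.739 kPa
Final effective stress: σ'_f = 87.2 + 37.739 = 124.94 kPa.
σ'_f = 124.94 ≤ σ'_p = 177 kPa, so the clay remains overconsolidated and only the recompression index applies:
S_c = C_r·H/(1+e₀)·log₁₀(σ'_f/σ'_0) = 0.022×3.5/2.26×log₁₀(124.94/87.2)
    = 0.034071 × 0.15619 = 0.005322 m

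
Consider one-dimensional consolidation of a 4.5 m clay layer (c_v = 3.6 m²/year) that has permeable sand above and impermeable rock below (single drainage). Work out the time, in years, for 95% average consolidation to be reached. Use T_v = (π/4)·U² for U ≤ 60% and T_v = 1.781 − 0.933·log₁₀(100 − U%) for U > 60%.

t ≈ 6.35 years

Drainage path length: H_d = H = 4.5 m (single drainage).
U > 60%: T_v = 1.781 − 0.933·log₁₀(100 − 95) = 1.1289.
t = T_v·H_d²/c_v = 1.1289×4.5²/3.6 = 6.35 years.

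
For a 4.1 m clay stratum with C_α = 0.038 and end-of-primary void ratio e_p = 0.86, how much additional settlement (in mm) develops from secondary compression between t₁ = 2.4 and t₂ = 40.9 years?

Secondary compression: S_s = C_α·H/(1+e_p)·log₁₀(t₂/t₁)
S_s = 0.038×4.1/(1+0.86)×log₁₀(40.9/2.4)
    = 0.08376 × 1.232 = 0.1032 m

S_s ≈ 103 mm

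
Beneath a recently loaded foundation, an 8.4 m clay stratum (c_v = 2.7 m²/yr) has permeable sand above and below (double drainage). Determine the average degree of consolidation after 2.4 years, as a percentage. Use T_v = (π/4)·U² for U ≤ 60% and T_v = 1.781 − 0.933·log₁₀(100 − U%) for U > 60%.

U ≈ 67.3 %

Drainage path length: H_d = H/2 = 4.2 m (double drainage).
T_v = c_v·t/H_d² = 2.7×2.4/4.2² = 0.36735.
T_v = 0.36735 corresponds to the U > 60% branch:
U = 1 − 10^((1.781 − T_v)/0.933)/100 = 0.6725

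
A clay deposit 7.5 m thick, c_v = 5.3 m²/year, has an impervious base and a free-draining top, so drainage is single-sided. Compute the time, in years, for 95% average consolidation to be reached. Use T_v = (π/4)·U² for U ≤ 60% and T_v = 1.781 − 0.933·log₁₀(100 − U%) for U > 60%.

t ≈ 12 years

Drainage path length: H_d = H = 7.5 m (single drainage).
U > 60%: T_v = 1.781 − 0.933·log₁₀(100 − 95) = 1.1289.
t = T_v·H_d²/c_v = 1.1289×7.5²/5.3 = 11.98 years.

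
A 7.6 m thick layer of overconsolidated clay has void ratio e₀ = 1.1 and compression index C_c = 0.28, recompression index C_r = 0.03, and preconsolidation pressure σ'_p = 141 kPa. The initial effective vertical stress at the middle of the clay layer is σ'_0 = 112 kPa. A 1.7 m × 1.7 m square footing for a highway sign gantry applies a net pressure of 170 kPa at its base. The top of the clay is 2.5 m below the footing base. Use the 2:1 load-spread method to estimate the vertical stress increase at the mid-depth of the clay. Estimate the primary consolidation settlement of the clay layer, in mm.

S_c ≈ 3.13 mm

Mid-depth of clay below the footing base: z = 2.5 + 7.6/2 = 6.3 m.
Stress increase at mid-clay by the 2:1 spreading method:
Δσ = qBL/((B+z)(L+z)) = 170×1.7×1.7/((1.7+6.3)(1.7+6.3)) = 7.6766 kPa
Final effective stress: σ'_f = 112 + 7.6766 = 119.68 kPa.
σ'_f = 119.68 ≤ σ'_p = 141 kPa, so the clay remains overconsolidated and only the recompression index applies:
S_c = C_r·H/(1+e₀)·log₁₀(σ'_f/σ'_0) = 0.03×7.6/2.1×log₁₀(119.68/112)
    = 0.10857 × 0.028804 = 0.003127 m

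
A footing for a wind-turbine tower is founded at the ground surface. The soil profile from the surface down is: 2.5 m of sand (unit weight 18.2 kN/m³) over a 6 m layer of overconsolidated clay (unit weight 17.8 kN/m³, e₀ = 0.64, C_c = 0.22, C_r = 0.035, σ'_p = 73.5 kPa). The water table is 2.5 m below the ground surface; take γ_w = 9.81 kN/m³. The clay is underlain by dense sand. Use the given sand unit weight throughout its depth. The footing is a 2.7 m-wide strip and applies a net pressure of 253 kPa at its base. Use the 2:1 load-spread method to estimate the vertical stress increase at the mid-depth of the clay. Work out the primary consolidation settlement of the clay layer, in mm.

Mid-depth of clay below the ground surface: z = 2.5 + 6/2 = 5.5 m.
Total vertical stress at mid-clay: σ_v = 18.2×2.5 + 17.8×3 = 98.9 kPa.
Pore pressure: u = 9.81×(5.5 − 2.5) = 29.43 kPa.
Initial effective stress: σ'_0 = σ_v − u = 98.9 − 29.43 = 69.47 kPa.
Stress increase at mid-clay by the 2:1 spreading method:
Δσ = qB/(B+z) = 253×2.7/(2.7+5.5) = 83.305 kPa
Final effective stress: σ'_f = 69.47 + 83.305 = 152.78 kPa.
σ'_f = 152.78 > σ'_p = 73.5 kPa, so the stress path crosses the preconsolidation pressure — recompression up to σ'_p, then virgin compression beyond:
S_c = H/(1+e₀)·[C_r·log₁₀(σ'_p/σ'_0) + C_c·log₁₀(σ'_f/σ'_p)]
    = 6/1.64 × [0.035×log₁₀(73.5/69.47) + 0.22×log₁₀(152.78/73.5)]
    = 3.6585 × [0.00085715 + 0.069911] = 0.2589 m

S_c ≈ 259 mm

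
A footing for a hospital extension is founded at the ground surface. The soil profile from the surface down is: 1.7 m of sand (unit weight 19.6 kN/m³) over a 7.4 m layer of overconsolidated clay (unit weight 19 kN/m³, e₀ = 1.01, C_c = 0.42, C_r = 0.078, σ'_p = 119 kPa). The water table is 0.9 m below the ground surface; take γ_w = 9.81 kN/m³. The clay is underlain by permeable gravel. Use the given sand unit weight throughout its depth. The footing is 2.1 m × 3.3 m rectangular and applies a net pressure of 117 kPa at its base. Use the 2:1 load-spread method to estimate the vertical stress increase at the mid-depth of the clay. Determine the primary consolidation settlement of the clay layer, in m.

S_c ≈ 0.0237 m

Mid-depth of clay below the ground surface: z = 1.7 + 7.4/2 = 5.4 m.
Total vertical stress at mid-clay: σ_v = 19.6×1.7 + 19×3.7 = 103.62 kPa.
Pore pressure: u = 9.81×(5.4 − 0.9) = 44.145 kPa.
Initial effective stress: σ'_0 = σ_v − u = 103.62 − 44.145 = 59.475 kPa.
Stress increase at mid-clay by the 2:1 spreading method:
Δσ = qBL/((B+z)(L+z)) = 117×2.1×3.3/((2.1+5.4)(3.3+5.4)) = 12.426 kPa
Final effective stress: σ'_f = 59.475 + 12.426 = 71.901 kPa.
σ'_f = 71.901 ≤ σ'_p = 119 kPa, so the clay remains overconsolidated and only the recompression index applies:
S_c = C_r·H/(1+e₀)·log₁₀(σ'_f/σ'_0) = 0.078×7.4/2.01×log₁₀(71.901/59.475)
    = 0.28716 × 0.0824 = 0.02366 m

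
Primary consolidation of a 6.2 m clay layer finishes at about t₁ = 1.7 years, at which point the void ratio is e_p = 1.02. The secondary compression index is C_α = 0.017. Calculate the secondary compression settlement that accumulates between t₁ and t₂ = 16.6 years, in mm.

Secondary compression: S_s = C_α·H/(1+e_p)·log₁₀(t₂/t₁)
S_s = 0.017×6.2/(1+1.02)×log₁₀(16.6/1.7)
    = 0.05218 × 0.9897 = 0.05164 m

S_s ≈ 51.6 mm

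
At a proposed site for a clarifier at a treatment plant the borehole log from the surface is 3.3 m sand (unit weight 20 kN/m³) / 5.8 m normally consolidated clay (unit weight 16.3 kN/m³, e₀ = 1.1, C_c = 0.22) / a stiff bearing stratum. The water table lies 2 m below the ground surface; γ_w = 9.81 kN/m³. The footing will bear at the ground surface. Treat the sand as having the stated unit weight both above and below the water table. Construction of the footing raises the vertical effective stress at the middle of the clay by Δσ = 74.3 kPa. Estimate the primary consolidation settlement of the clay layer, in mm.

S_c ≈ 187 mm

Mid-depth of clay below the ground surface: z = 3.3 + 5.8/2 = 6.2 m.
Total vertical stress at mid-clay: σ_v = 20×3.3 + 16.3×2.9 = 113.27 kPa.
Pore pressure: u = 9.81×(6.2 − 2) = 41.202 kPa.
Initial effective stress: σ'_0 = σ_v − u = 113.27 − 41.202 = 72.068 kPa.
Final effective stress: σ'_f = σ'_0 + Δσ = 72.068 + 74.3 = 146.37 kPa.
Normally consolidated clay, so the full stress increment lies on the virgin compression line:
S_c = C_c·H/(1+e₀)·log₁₀(σ'_f/σ'_0) = 0.22×5.8/(1+1.1)×log₁₀(146.37/72.068)
    = 0.60762 × 0.30771 = 0.187 m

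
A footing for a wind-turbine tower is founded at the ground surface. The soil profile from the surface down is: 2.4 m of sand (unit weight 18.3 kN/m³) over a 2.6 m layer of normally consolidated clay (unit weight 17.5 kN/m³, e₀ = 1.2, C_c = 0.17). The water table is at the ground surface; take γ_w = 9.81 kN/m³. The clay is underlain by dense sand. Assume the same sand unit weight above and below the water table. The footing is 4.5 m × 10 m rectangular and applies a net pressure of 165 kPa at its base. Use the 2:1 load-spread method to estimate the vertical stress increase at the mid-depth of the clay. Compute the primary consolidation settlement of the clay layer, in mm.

Mid-depth of clay below the ground surface: z = 2.4 + 2.6/2 = 3.7 m.
Total vertical stress at mid-clay: σ_v = 18.3×2.4 + 17.5×1.3 = 66.67 kPa.
Pore pressure: u = 9.81×(3.7 − 0) = 36.297 kPa.
Initial effective stress: σ'_0 = σ_v − u = 66.67 − 36.297 = 30.373 kPa.
Stress increase at mid-clay by the 2:1 spreading method:
Δσ = qBL/((B+z)(L+z)) = 165×4.5×10/((4.5+3.7)(10+3.7)) = 66.094 kPa
Final effective stress: σ'_f = σ'_0 + Δσ = 30.373 + 66.094 = 96.467 kPa.
Normally consolidated clay, so the full stress increment lies on the virgin compression line:
S_c = C_c·H/(1+e₀)·log₁₀(σ'_f/σ'_0) = 0.17×2.6/(1+1.2)×log₁₀(96.467/30.373)
    = 0.20091 × 0.50189 = 0.1008 m

S_c ≈ 101 mm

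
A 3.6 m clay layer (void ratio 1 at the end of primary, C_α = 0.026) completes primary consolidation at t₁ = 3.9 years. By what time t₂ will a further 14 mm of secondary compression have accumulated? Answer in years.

S_s = C_α·H/(1+e_p)·log₁₀(t₂/t₁) ⇒ log₁₀(t₂/t₁) = S_s·(1+e_p)/(C_α·H).
log₁₀(t₂/t₁) = 0.014 × (1+1) / (0.026×3.6) = 0.2991
t₂ = t₁ × 10^0.2991 = 3.9 × 1.991 = 7.766 years

t₂ ≈ 7.77 years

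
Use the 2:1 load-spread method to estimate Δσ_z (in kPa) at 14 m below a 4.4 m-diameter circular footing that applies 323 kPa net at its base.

By the 2:1 method the load spreads at 1 horizontal : 2 vertical, so at depth z the loaded area has grown by z in each plan dimension:
Δσ ≈ qD²/(D+z)² = 323×4.4²/(4.4+14)² = 18.47 kPa

Δσ_z ≈ 18.5 kPa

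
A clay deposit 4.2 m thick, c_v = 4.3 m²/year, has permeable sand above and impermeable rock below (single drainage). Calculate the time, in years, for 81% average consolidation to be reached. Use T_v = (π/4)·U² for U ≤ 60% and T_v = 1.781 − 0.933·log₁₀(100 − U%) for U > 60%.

t ≈ 2.41 years

Drainage path length: H_d = H = 4.2 m (single drainage).
U > 60%: T_v = 1.781 − 0.933·log₁₀(100 − 81) = 0.58792.
t = T_v·H_d²/c_v = 0.58792×4.2²/4.3 = 2.412 years.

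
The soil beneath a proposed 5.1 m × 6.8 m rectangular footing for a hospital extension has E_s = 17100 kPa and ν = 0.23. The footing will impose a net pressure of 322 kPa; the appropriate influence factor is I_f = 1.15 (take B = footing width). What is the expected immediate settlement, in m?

S_e ≈ 0.105 m

Immediate (elastic) settlement: S_e = q·B·(1−ν²)/E_s · I_f.
S_e = 322 × 5.1 × (1 − 0.23²) / 17100 × 1.15
    = 322 × 5.1 × 0.9471 / 17100 × 1.15
    = 0.1046 m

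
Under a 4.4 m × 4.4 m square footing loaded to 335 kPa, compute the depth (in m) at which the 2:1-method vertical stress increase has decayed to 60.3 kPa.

z ≈ 5.97 m

2:1 spreading — at depth z the loaded area has grown by z in each plan dimension:
qB²/(B+z)² = Δσ_z ⇒ z = B(√(q/Δσ_z) − 1) = 4.4×(√(335/60.3) − 1) = 5.971 m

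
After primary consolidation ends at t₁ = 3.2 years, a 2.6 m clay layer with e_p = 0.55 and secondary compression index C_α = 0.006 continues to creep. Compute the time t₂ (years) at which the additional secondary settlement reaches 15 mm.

S_s = C_α·H/(1+e_p)·log₁₀(t₂/t₁) ⇒ log₁₀(t₂/t₁) = S_s·(1+e_p)/(C_α·H).
log₁₀(t₂/t₁) = 0.015 × (1+0.55) / (0.006×2.6) = 1.49
t₂ = t₁ × 10^1.49 = 3.2 × 30.93 = 98.98 years

t₂ ≈ 99 years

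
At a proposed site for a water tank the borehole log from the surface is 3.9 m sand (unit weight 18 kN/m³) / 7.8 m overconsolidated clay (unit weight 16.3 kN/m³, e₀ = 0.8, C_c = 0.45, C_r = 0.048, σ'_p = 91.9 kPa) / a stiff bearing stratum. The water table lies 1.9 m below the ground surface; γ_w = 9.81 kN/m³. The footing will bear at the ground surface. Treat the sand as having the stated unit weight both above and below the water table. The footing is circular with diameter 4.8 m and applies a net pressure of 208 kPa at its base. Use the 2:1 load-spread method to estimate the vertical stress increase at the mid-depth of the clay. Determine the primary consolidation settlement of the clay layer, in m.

S_c ≈ 0.139 m

Mid-depth of clay below the ground surface: z = 3.9 + 7.8/2 = 7.8 m.
Total vertical stress at mid-clay: σ_v = 18×3.9 + 16.3×3.9 = 133.77 kPa.
Pore pressure: u = 9.81×(7.8 − 1.9) = 57.879 kPa.
Initial effective stress: σ'_0 = σ_v − u = 133.77 − 57.879 = 75.891 kPa.
Stress increase at mid-clay by the 2:1 spreading method:
Δσ ≈ qD²/(D+z)² = 208×4.8²/(4.8+7.8)² = 30.186 kPa
Final effective stress: σ'_f = 75.891 + 30.186 = 106.08 kPa.
σ'_f = 106.08 > σ'_p = 91.9 kPa, so the stress path crosses the preconsolidation pressure — recompression up to σ'_p, then virgin compression beyond:
S_c = H/(1+e₀)·[C_r·log₁₀(σ'_p/σ'_0) + C_c·log₁₀(σ'_f/σ'_p)]
    = 7.8/1.8 × [0.048×log₁₀(91.9/75.891) + 0.45×log₁₀(106.08/91.9)]
    = 4.3333 × [0.00399 + 0.028043] = 0.1388 m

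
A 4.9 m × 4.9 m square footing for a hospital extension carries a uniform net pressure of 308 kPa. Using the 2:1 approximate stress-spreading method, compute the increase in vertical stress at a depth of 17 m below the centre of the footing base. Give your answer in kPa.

Δσ_z ≈ 15.4 kPa

By the 2:1 method the load spreads at 1 horizontal : 2 vertical, so at depth z the loaded area has grown by z in each plan dimension:
Δσ = qBL/((B+z)(L+z)) = 308×4.9×4.9/((4.9+17)(4.9+17)) = 15.419 kPa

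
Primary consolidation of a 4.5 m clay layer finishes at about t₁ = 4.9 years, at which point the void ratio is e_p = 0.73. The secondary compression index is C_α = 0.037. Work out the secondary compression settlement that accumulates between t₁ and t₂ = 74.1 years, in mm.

Secondary compression: S_s = C_α·H/(1+e_p)·log₁₀(t₂/t₁)
S_s = 0.037×4.5/(1+0.73)×log₁₀(74.1/4.9)
    = 0.09624 × 1.18 = 0.1135 m

S_s ≈ 114 mm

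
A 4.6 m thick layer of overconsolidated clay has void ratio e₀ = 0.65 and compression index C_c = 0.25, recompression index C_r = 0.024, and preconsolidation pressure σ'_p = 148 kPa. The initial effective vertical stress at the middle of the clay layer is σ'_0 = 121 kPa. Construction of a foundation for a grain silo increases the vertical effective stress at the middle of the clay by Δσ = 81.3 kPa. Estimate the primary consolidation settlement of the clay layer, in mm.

S_c ≈ 100 mm

Final effective stress: σ'_f = 121 + 81.3 = 202.3 kPa.
σ'_f = 202.3 > σ'_p = 148 kPa, so the stress path crosses the preconsolidation pressure — recompression up to σ'_p, then virgin compression beyond:
S_c = H/(1+e₀)·[C_r·log₁₀(σ'_p/σ'_0) + C_c·log₁₀(σ'_f/σ'_p)]
    = 4.6/1.65 × [0.024×log₁₀(148/121) + 0.25×log₁₀(202.3/148)]
    = 2.7879 × [0.0020994 + 0.033934] = 0.1005 m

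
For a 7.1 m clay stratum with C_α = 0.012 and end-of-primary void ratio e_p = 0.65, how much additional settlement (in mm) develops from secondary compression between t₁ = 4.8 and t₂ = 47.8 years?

Secondary compression: S_s = C_α·H/(1+e_p)·log₁₀(t₂/t₁)
S_s = 0.012×7.1/(1+0.65)×log₁₀(47.8/4.8)
    = 0.05164 × 0.9982 = 0.05154 m

S_s ≈ 51.5 mm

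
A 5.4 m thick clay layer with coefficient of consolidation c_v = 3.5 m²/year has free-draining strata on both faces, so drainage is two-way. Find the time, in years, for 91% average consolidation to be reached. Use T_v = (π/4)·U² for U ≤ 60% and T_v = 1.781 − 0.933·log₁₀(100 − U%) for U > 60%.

t ≈ 1.86 years

Drainage path length: H_d = H/2 = 2.7 m (double drainage).
U > 60%: T_v = 1.781 − 0.933·log₁₀(100 − 91) = 0.89069.
t = T_v·H_d²/c_v = 0.89069×2.7²/3.5 = 1.855 years.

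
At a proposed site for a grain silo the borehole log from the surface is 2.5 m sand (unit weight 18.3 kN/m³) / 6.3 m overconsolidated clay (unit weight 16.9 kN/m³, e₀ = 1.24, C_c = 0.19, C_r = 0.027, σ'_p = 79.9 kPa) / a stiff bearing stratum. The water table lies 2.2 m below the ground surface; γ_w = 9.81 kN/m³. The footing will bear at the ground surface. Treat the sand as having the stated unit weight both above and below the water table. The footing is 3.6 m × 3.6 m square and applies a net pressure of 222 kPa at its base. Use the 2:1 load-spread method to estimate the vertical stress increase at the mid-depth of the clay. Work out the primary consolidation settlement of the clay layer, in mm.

S_c ≈ 55.9 mm

Mid-depth of clay below the ground surface: z = 2.5 + 6.3/2 = 5.65 m.
Total vertical stress at mid-clay: σ_v = 18.3×2.5 + 16.9×3.15 = 98.985 kPa.
Pore pressure: u = 9.81×(5.65 − 2.2) = 33.845 kPa.
Initial effective stress: σ'_0 = σ_v − u = 98.985 − 33.845 = 65.14 kPa.
Stress increase at mid-clay by the 2:1 spreading method:
Δσ = qBL/((B+z)(L+z)) = 222×3.6×3.6/((3.6+5.65)(3.6+5.65)) = 33.626 kPa
Final effective stress: σ'_f = 65.14 + 33.626 = 98.766 kPa.
σ'_f = 98.766 > σ'_p = 79.9 kPa, so the stress path crosses the preconsolidation pressure — recompression up to σ'_p, then virgin compression beyond:
S_c = H/(1+e₀)·[C_r·log₁₀(σ'_p/σ'_0) + C_c·log₁₀(σ'_f/σ'_p)]
    = 6.3/2.24 × [0.027×log₁₀(79.9/65.14) + 0.19×log₁₀(98.766/79.9)]
    = 2.8125 × [0.0023949 + 0.017492] = 0.05593 m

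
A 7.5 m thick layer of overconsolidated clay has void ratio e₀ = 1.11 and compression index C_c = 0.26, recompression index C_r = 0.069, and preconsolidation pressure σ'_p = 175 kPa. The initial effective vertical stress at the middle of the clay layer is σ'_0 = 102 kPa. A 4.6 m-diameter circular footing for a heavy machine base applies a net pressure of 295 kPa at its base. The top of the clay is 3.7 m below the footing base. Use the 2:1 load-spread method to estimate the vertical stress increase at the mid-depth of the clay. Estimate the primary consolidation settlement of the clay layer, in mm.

Mid-depth of clay below the footing base: z = 3.7 + 7.5/2 = 7.45 m.
Stress increase at mid-clay by the 2:1 spreading method:
Δσ ≈ qD²/(D+z)² = 295×4.6²/(4.6+7.45)² = 42.99 kPa
Final effective stress: σ'_f = 102 + 42.99 = 144.99 kPa.
σ'_f = 144.99 ≤ σ'_p = 175 kPa, so the clay remains overconsolidated and only the recompression index applies:
S_c = C_r·H/(1+e₀)·log₁₀(σ'_f/σ'_0) = 0.069×7.5/2.11×log₁₀(144.99/102)
    = 0.24526 × 0.15274 = 0.03746 m

S_c ≈ 37.5 mm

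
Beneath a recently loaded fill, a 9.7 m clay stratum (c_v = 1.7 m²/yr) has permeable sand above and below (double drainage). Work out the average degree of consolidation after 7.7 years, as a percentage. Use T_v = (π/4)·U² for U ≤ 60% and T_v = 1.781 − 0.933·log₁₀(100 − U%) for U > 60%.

Drainage path length: H_d = H/2 = 4.85 m (double drainage).
T_v = c_v·t/H_d² = 1.7×7.7/4.85² = 0.55649.
T_v = 0.55649 corresponds to the U > 60% branch:
U = 1 − 10^((1.781 − T_v)/0.933)/100 = 0.7947

U ≈ 79.5 %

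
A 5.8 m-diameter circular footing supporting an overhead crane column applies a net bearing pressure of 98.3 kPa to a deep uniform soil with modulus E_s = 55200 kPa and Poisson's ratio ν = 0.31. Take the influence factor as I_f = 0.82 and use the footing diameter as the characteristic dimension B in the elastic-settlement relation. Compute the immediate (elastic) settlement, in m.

Immediate (elastic) settlement: S_e = q·B·(1−ν²)/E_s · I_f.
S_e = 98.3 × 5.8 × (1 − 0.31²) / 55200 × 0.82
    = 98.3 × 5.8 × 0.9039 / 55200 × 0.82
    = 0.007656 m

S_e ≈ 0.00766 m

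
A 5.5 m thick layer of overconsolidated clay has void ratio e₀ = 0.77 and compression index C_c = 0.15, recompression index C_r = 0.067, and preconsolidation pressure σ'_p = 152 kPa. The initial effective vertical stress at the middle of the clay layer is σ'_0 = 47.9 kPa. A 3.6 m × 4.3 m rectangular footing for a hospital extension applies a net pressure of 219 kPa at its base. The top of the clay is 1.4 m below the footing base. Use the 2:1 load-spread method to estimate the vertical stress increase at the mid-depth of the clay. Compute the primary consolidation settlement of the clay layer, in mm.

S_c ≈ 66.2 mm

Mid-depth of clay below the footing base: z = 1.4 + 5.5/2 = 4.15 m.
Stress increase at mid-clay by the 2:1 spreading method:
Δσ = qBL/((B+z)(L+z)) = 219×3.6×4.3/((3.6+4.15)(4.3+4.15)) = 51.767 kPa
Final effective stress: σ'_f = 47.9 + 51.767 = 99.667 kPa.
σ'_f = 99.667 ≤ σ'_p = 152 kPa, so the clay remains overconsolidated and only the recompression index applies:
S_c = C_r·H/(1+e₀)·log₁₀(σ'_f/σ'_0) = 0.067×5.5/1.77×log₁₀(99.667/47.9)
    = 0.20819 × 0.31822 = 0.06625 m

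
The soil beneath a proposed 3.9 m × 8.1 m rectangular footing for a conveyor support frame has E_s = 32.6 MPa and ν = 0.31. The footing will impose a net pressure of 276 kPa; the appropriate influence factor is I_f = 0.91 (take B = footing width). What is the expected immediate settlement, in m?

S_e ≈ 0.0272 m

Immediate (elastic) settlement: S_e = q·B·(1−ν²)/E_s · I_f.
E_s = 32.6 MPa = 32600 kPa.
S_e = 276 × 3.9 × (1 − 0.31²) / 32600 × 0.91
    = 276 × 3.9 × 0.9039 / 32600 × 0.91
    = 0.02716 m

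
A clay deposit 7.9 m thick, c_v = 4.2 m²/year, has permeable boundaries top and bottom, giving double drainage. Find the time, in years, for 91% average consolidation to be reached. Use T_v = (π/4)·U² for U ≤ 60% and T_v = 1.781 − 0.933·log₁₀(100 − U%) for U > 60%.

t ≈ 3.31 years

Drainage path length: H_d = H/2 = 3.95 m (double drainage).
U > 60%: T_v = 1.781 − 0.933·log₁₀(100 − 91) = 0.89069.
t = T_v·H_d²/c_v = 0.89069×3.95²/4.2 = 3.309 years.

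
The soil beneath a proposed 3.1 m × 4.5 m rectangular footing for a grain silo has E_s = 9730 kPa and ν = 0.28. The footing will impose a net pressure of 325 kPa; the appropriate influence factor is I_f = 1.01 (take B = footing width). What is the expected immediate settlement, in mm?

Immediate (elastic) settlement: S_e = q·B·(1−ν²)/E_s · I_f.
S_e = 325 × 3.1 × (1 − 0.28²) / 9730 × 1.01
    = 325 × 3.1 × 0.9216 / 9730 × 1.01
    = 0.09638 m = 96.38 mm

S_e ≈ 96.4 mm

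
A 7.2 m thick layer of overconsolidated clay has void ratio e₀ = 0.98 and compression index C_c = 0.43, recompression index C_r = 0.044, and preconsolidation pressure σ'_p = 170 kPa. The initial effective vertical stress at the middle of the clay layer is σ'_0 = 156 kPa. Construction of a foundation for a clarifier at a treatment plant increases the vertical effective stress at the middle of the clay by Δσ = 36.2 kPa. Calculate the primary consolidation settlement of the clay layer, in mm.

S_c ≈ 89.3 mm

Final effective stress: σ'_f = 156 + 36.2 = 192.2 kPa.
σ'_f = 192.2 > σ'_p = 170 kPa, so the stress path crosses the preconsolidation pressure — recompression up to σ'_p, then virgin compression beyond:
S_c = H/(1+e₀)·[C_r·log₁₀(σ'_p/σ'_0) + C_c·log₁₀(σ'_f/σ'_p)]
    = 7.2/1.98 × [0.044×log₁₀(170/156) + 0.43×log₁₀(192.2/170)]
    = 3.6364 × [0.0016423 + 0.022921] = 0.08932 m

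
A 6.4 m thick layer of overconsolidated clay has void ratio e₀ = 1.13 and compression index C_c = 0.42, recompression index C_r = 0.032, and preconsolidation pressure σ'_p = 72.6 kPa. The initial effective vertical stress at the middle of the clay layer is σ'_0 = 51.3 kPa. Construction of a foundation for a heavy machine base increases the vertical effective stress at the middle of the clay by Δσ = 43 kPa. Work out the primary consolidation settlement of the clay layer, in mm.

Final effective stress: σ'_f = 51.3 + 43 = 94.3 kPa.
σ'_f = 94.3 > σ'_p = 72.6 kPa, so the stress path crosses the preconsolidation pressure — recompression up to σ'_p, then virgin compression beyond:
S_c = H/(1+e₀)·[C_r·log₁₀(σ'_p/σ'_0) + C_c·log₁₀(σ'_f/σ'_p)]
    = 6.4/2.13 × [0.032×log₁₀(72.6/51.3) + 0.42×log₁₀(94.3/72.6)]
    = 3.0047 × [0.0048262 + 0.047702] = 0.1578 m

S_c ≈ 158 mm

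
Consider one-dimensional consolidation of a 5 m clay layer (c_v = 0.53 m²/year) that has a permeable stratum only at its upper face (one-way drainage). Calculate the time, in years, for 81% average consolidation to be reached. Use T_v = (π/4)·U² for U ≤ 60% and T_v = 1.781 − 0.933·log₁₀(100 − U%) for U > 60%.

t ≈ 27.7 years

Drainage path length: H_d = H = 5 m (single drainage).
U > 60%: T_v = 1.781 − 0.933·log₁₀(100 − 81) = 0.58792.
t = T_v·H_d²/c_v = 0.58792×5²/0.53 = 27.73 years.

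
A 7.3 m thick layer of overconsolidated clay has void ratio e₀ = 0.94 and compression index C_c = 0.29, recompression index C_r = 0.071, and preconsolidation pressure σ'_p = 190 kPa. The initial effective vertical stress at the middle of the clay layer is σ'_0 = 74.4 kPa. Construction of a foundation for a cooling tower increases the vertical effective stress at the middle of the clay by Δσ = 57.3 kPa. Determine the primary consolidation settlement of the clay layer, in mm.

Final effective stress: σ'_f = 74.4 + 57.3 = 131.7 kPa.
σ'_f = 131.7 ≤ σ'_p = 190 kPa, so the clay remains overconsolidated and only the recompression index applies:
S_c = C_r·H/(1+e₀)·log₁₀(σ'_f/σ'_0) = 0.071×7.3/1.94×log₁₀(131.7/74.4)
    = 0.26717 × 0.24801 = 0.06626 m

S_c ≈ 66.3 mm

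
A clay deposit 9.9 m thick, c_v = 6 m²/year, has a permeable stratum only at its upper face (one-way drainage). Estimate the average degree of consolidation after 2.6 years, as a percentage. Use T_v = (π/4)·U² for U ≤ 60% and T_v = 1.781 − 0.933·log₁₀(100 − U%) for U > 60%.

U ≈ 45 %

Drainage path length: H_d = H = 9.9 m (single drainage).
T_v = c_v·t/H_d² = 6×2.6/9.9² = 0.15917.
T_v = 0.15917 corresponds to the U ≤ 60% branch:
U = √(4T_v/π) = 0.4502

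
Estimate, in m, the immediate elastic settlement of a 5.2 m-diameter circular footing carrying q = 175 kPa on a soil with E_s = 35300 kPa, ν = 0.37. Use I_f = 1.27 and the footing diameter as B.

Immediate (elastic) settlement: S_e = q·B·(1−ν²)/E_s · I_f.
S_e = 175 × 5.2 × (1 − 0.37²) / 35300 × 1.27
    = 175 × 5.2 × 0.8631 / 35300 × 1.27
    = 0.02826 m

S_e ≈ 0.0283 m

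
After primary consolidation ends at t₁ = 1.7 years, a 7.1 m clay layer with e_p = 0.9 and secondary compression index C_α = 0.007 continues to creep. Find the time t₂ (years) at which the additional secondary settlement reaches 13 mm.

t₂ ≈ 5.34 years

S_s = C_α·H/(1+e_p)·log₁₀(t₂/t₁) ⇒ log₁₀(t₂/t₁) = S_s·(1+e_p)/(C_α·H).
log₁₀(t₂/t₁) = 0.013 × (1+0.9) / (0.007×7.1) = 0.497
t₂ = t₁ × 10^0.497 = 1.7 × 3.14 = 5.339 years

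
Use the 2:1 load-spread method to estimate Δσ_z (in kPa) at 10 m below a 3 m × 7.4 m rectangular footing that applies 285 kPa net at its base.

Δσ_z ≈ 28 kPa

By the 2:1 method the load spreads at 1 horizontal : 2 vertical, so at depth z the loaded area has grown by z in each plan dimension:
Δσ = qBL/((B+z)(L+z)) = 285×3×7.4/((3+10)(7.4+10)) = 27.971 kPa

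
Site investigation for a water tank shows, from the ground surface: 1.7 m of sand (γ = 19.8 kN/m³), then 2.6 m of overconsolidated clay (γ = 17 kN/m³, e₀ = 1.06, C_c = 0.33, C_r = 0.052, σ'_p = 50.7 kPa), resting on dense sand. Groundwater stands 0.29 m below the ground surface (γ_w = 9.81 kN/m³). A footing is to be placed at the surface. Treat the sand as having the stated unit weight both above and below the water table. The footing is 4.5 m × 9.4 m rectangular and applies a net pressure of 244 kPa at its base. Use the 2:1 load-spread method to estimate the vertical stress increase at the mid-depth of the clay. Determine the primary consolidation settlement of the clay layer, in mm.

S_c ≈ 200 mm

Mid-depth of clay below the ground surface: z = 1.7 + 2.6/2 = 3 m.
Total vertical stress at mid-clay: σ_v = 19.8×1.7 + 17×1.3 = 55.76 kPa.
Pore pressure: u = 9.81×(3 − 0.29) = 26.585 kPa.
Initial effective stress: σ'_0 = σ_v − u = 55.76 − 26.585 = 29.175 kPa.
Stress increase at mid-clay by the 2:1 spreading method:
Δσ = qBL/((B+z)(L+z)) = 244×4.5×9.4/((4.5+3)(9.4+3)) = 110.98 kPa
Final effective stress: σ'_f = 29.175 + 110.98 = 140.16 kPa.
σ'_f = 140.16 > σ'_p = 50.7 kPa, so the stress path crosses the preconsolidation pressure — recompression up to σ'_p, then virgin compression beyond:
S_c = H/(1+e₀)·[C_r·log₁₀(σ'_p/σ'_0) + C_c·log₁₀(σ'_f/σ'_p)]
    = 2.6/2.06 × [0.052×log₁₀(50.7/29.175) + 0.33×log₁₀(140.16/50.7)]
    = 1.2621 × [0.01248 + 0.14573] = 0.1997 m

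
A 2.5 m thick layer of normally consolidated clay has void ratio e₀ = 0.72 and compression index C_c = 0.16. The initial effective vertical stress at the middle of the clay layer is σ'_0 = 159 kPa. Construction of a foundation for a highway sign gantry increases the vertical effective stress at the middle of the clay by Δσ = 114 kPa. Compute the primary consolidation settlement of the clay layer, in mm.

S_c ≈ 54.6 mm

Final effective stress: σ'_f = σ'_0 + Δσ = 159 + 114 = 273 kPa.
Normally consolidated clay, so the full stress increment lies on the virgin compression line:
S_c = C_c·H/(1+e₀)·log₁₀(σ'_f/σ'_0) = 0.16×2.5/(1+0.72)×log₁₀(273/159)
    = 0.23256 × 0.23477 = 0.0546 m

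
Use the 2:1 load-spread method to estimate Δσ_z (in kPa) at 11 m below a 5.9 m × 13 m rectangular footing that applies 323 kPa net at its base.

By the 2:1 method the load spreads at 1 horizontal : 2 vertical, so at depth z the loaded area has grown by z in each plan dimension:
Δσ = qBL/((B+z)(L+z)) = 323×5.9×13/((5.9+11)(13+11)) = 61.08 kPa

Δσ_z ≈ 61.1 kPa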